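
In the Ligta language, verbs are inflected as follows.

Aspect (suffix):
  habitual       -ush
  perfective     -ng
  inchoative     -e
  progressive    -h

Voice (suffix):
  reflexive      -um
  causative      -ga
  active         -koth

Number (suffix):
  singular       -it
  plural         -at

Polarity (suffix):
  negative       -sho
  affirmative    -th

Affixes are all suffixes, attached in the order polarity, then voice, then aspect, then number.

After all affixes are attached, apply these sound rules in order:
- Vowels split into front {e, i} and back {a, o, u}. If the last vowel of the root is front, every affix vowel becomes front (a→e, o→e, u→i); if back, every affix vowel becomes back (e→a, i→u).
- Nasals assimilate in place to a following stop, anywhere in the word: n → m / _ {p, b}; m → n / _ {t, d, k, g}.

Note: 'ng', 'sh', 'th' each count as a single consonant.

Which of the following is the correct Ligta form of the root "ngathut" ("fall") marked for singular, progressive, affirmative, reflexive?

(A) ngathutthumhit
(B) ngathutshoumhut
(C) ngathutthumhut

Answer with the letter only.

Attach polarity affirmative -th → ngathutth.
Attach voice reflexive -um → ngathutthum.
Attach aspect progressive -h → ngathutthumh.
Attach number singular -it → ngathutthumhit.
Apply vowel harmony: ngathutthumhit → ngathutthumhut.
Nasal assimilation: no change.
So the correct form is ngathutthumhut, option (C).
(A) ngathutthumhit is wrong: it fails to apply the sound rule(s).
(B) ngathutshoumhut is wrong: it uses negative instead of affirmative for polarity.

C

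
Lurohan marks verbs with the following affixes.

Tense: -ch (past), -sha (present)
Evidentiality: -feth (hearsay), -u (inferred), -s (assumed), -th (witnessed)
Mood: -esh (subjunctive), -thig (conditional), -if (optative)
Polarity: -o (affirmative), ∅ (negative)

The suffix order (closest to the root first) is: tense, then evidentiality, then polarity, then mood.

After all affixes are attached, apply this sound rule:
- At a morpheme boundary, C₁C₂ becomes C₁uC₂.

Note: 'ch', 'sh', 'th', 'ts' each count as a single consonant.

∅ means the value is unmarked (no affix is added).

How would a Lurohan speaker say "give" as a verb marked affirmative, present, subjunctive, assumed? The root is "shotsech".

shotsechushasoesh

Attach tense present -sha → shotsechsha.
Attach evidentiality assumed -s → shotsechshas.
Attach polarity affirmative -o → shotsechshaso.
Attach mood subjunctive -esh → shotsechshasoesh.
Apply epenthesis: shotsechshasoesh → shotsechushasoesh.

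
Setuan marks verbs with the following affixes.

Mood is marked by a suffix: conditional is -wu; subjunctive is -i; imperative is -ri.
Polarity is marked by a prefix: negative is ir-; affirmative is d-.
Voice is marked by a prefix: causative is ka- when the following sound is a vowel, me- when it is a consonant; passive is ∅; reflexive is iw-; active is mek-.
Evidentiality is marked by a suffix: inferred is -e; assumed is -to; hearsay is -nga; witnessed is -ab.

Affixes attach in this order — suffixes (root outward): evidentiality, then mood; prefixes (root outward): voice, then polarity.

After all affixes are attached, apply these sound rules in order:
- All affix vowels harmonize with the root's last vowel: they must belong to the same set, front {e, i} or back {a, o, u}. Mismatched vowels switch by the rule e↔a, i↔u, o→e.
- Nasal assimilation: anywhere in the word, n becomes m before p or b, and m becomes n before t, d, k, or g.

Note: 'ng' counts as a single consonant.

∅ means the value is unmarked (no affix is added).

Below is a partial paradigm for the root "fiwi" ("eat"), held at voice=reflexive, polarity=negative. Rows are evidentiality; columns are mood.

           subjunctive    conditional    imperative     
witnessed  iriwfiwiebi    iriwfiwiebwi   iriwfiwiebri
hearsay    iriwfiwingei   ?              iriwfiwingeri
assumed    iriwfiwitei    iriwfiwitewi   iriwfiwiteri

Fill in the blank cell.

iriwfiwingewi

Attach evidentiality hearsay -nga → fiwinga.
Attach voice reflexive iw- → iwfiwinga.
Attach polarity negative ir- → iriwfiwinga.
Attach mood conditional -wu → iriwfiwingawu.
Apply vowel harmony: iriwfiwingawu → iriwfiwingewi.
Nasal assimilation: no change.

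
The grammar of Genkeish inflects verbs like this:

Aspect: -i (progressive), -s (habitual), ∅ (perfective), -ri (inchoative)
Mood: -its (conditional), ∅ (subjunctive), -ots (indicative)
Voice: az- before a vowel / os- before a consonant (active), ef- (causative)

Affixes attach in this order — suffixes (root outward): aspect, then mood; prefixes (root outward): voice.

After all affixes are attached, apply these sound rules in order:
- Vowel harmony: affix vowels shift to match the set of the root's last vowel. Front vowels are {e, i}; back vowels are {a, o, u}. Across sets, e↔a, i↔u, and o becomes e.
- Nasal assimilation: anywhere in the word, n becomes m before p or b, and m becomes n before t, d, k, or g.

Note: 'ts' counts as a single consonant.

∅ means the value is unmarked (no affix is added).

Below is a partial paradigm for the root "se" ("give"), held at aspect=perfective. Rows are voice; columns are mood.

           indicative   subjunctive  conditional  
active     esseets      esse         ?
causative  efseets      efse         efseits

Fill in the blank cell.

esseits

aspect = perfective: zero marking, form stays se.
Attach voice active os- (before consonant 's') → osse.
Attach mood conditional -its → osseits.
Apply vowel harmony: osseits → esseits.
Nasal assimilation: no change.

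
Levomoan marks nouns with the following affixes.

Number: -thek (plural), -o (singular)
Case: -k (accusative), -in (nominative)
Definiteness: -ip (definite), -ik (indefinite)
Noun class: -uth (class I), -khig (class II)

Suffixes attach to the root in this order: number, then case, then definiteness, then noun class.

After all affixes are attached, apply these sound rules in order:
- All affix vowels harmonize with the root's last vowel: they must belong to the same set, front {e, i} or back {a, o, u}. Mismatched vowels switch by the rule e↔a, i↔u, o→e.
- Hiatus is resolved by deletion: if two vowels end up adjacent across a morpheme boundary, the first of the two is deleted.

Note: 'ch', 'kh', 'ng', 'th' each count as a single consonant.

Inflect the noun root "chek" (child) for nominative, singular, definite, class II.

Attach number singular -o → cheko.
Attach case nominative -in → chekoin.
Attach definiteness definite -ip → chekoinip.
Attach noun class class II -khig → chekoinipkhig.
Apply vowel harmony: chekoinipkhig → chekeinipkhig.
Apply vowel deletion: chekeinipkhig → chekinipkhig.

chekinipkhig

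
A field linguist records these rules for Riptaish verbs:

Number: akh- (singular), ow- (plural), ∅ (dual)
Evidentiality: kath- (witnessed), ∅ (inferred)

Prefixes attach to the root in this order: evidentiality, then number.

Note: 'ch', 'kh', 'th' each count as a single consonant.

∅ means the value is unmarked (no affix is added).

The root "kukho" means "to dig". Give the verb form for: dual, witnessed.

Attach evidentiality witnessed kath- → kathkukho.
number = dual: zero marking, form stays kathkukho.

kathkukho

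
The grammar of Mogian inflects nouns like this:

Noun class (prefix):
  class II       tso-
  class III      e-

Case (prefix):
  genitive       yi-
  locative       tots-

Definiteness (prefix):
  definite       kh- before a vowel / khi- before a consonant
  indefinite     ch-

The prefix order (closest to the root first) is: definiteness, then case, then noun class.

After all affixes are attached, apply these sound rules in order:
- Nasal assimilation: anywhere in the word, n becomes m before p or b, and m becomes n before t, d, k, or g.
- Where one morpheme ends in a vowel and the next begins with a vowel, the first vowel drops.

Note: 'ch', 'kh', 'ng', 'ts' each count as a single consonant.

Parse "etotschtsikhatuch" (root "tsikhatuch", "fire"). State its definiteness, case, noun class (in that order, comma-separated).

Segment: e-tots-ch-tsikhatuch.
definiteness: ch- → indefinite.
case: tots- → locative.
noun class: e- → class III.

indefinite, locative, class III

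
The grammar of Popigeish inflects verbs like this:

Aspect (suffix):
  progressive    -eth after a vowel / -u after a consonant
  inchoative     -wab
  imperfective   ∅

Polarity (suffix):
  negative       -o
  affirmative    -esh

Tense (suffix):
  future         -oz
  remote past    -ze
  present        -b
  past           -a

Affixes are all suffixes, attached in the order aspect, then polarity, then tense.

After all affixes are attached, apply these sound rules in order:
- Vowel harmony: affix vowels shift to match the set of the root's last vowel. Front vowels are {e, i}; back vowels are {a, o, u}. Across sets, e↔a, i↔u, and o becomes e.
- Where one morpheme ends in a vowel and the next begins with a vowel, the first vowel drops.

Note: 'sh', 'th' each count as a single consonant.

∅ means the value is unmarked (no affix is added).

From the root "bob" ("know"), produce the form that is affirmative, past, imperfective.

bobasha

aspect = imperfective: zero marking, form stays bob.
Attach polarity affirmative -esh → bobesh.
Attach tense past -a → bobesha.
Apply vowel harmony: bobesha → bobasha.
Vowel deletion: no change.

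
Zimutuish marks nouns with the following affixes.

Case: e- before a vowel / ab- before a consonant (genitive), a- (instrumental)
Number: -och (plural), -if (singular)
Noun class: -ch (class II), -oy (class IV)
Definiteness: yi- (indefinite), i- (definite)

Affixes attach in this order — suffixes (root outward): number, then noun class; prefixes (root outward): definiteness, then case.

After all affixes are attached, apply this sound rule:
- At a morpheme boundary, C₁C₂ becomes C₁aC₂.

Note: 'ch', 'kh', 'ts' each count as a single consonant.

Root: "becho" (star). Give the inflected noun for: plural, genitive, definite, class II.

eibechoochach

Attach definiteness definite i- → ibecho.
Attach case genitive e- (before vowel 'i') → eibecho.
Attach number plural -och → eibechooch.
Attach noun class class II -ch → eibechoochch.
Apply epenthesis: eibechoochch → eibechoochach.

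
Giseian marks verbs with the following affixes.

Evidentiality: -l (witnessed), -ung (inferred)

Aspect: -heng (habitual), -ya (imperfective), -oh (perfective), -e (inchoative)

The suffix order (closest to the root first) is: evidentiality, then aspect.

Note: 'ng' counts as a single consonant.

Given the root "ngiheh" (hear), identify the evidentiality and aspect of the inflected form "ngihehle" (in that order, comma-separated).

Segment: ngiheh-l-e.
evidentiality: -l → witnessed.
aspect: -e → inchoative.

witnessed, inchoative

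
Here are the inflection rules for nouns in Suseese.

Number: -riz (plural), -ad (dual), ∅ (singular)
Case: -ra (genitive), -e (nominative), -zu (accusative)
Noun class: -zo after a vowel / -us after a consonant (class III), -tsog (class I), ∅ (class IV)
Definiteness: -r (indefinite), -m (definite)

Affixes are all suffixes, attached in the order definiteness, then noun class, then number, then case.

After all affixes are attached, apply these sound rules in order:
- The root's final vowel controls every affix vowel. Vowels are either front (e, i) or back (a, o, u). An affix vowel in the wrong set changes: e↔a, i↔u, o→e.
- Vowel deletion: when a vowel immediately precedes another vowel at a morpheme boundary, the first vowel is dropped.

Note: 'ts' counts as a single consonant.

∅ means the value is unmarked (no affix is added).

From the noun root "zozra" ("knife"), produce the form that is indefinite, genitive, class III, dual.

zozrarusadra

Attach definiteness indefinite -r → zozrar.
Attach noun class class III -us (after consonant 'r') → zozrarus.
Attach number dual -ad → zozrarusad.
Attach case genitive -ra → zozrarusadra.
Vowel harmony: no change.
Vowel deletion: no change.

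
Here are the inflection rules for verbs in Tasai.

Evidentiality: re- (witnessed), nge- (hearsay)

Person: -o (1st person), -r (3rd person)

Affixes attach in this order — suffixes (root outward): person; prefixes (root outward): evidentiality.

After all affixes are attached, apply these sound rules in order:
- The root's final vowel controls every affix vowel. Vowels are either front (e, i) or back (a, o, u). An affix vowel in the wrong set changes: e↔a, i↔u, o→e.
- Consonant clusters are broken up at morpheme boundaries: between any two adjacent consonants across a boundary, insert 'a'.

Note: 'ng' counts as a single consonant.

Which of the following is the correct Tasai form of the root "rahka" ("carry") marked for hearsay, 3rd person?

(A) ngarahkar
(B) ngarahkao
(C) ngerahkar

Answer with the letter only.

Attach person 3rd person -r → rahkar.
Attach evidentiality hearsay nge- → ngerahkar.
Apply vowel harmony: ngerahkar → ngarahkar.
Epenthesis: no change.
So the correct form is ngarahkar, option (A).
(B) ngarahkao is wrong: it uses 1st person instead of 3rd person for person.
(C) ngerahkar is wrong: it fails to apply the sound rule(s).

A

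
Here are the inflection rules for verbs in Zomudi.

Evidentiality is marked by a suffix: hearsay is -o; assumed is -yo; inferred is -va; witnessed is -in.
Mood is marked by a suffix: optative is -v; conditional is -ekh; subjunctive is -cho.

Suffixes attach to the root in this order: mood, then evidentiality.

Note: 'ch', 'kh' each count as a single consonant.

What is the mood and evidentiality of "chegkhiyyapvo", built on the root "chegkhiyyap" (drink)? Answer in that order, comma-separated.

Segment: chegkhiyyap-v-o.
mood: -v → optative.
evidentiality: -o → hearsay.

optative, hearsay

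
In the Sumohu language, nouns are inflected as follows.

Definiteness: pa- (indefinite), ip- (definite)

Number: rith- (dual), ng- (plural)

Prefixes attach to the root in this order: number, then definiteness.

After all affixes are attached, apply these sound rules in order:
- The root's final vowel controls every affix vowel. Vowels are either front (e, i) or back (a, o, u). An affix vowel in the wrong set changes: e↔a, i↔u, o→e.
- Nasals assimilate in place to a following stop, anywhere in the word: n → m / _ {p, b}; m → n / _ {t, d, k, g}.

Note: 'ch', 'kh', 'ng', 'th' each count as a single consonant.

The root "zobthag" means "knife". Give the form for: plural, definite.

upngzobthag

Attach number plural ng- → ngzobthag.
Attach definiteness definite ip- → ipngzobthag.
Apply vowel harmony: ipngzobthag → upngzobthag.
Nasal assimilation: no change.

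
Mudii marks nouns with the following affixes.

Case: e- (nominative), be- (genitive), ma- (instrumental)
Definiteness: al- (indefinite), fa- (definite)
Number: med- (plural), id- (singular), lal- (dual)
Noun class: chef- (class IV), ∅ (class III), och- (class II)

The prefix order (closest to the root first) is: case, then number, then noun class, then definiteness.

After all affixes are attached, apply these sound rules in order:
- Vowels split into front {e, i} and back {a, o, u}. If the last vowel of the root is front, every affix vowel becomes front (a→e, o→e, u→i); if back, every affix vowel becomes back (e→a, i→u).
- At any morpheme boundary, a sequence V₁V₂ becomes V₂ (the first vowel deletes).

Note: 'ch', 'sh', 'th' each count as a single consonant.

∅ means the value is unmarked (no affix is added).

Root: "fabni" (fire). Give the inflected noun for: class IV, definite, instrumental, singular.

fechefidmefabni

Attach case instrumental ma- → mafabni.
Attach number singular id- → idmafabni.
Attach noun class class IV chef- → chefidmafabni.
Attach definiteness definite fa- → fachefidmafabni.
Apply vowel harmony: fachefidmafabni → fechefidmefabni.
Vowel deletion: no change.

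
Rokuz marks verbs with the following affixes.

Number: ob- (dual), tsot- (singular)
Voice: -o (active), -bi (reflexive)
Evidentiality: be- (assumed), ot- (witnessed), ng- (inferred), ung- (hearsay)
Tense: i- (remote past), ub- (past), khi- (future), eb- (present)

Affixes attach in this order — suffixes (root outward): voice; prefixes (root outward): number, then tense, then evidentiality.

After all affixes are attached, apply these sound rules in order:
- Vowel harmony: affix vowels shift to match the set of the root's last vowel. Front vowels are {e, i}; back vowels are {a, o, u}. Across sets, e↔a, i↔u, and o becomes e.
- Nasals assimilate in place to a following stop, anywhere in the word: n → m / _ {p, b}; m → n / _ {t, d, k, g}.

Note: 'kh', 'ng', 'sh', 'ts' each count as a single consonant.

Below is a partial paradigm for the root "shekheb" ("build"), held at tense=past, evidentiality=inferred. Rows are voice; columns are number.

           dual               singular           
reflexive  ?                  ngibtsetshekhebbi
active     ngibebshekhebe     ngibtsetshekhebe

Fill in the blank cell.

ngibebshekhebbi

Attach voice reflexive -bi → shekhebbi.
Attach number dual ob- → obshekhebbi.
Attach tense past ub- → ubobshekhebbi.
Attach evidentiality inferred ng- → ngubobshekhebbi.
Apply vowel harmony: ngubobshekhebbi → ngibebshekhebbi.
Nasal assimilation: no change.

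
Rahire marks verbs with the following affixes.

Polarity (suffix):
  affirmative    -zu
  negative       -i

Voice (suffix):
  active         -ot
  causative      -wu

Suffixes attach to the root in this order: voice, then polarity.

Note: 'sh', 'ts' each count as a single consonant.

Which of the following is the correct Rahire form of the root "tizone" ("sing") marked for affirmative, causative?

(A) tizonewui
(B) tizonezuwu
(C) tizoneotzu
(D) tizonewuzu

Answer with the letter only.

Attach voice causative -wu → tizonewu.
Attach polarity affirmative -zu → tizonewuzu.
So the correct form is tizonewuzu, option (D).
(C) tizoneotzu is wrong: it uses active instead of causative for voice.
(A) tizonewui is wrong: it uses negative instead of affirmative for polarity.
(B) tizonezuwu is wrong: it has the affixes in the wrong order.

D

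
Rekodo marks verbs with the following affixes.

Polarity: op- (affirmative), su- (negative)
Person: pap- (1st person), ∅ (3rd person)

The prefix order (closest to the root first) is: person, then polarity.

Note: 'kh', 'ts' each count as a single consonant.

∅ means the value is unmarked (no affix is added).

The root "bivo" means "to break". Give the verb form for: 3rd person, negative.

person = 3rd person: zero marking, form stays bivo.
Attach polarity negative su- → subivo.

subivo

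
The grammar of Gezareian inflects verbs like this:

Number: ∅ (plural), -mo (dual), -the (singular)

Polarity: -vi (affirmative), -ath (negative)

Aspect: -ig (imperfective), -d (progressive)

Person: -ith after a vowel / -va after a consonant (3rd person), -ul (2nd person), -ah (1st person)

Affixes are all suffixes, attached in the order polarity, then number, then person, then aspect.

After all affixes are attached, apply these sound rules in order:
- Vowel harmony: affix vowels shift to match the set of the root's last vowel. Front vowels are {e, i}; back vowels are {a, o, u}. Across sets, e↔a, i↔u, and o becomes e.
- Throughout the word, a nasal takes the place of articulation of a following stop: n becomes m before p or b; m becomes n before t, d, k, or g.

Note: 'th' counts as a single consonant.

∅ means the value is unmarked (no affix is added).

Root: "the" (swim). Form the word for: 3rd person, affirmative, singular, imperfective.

Attach polarity affirmative -vi → thevi.
Attach number singular -the → thevithe.
Attach person 3rd person -ith (after vowel 'e') → thevitheith.
Attach aspect imperfective -ig → thevitheithig.
Vowel harmony: no change.
Nasal assimilation: no change.

thevitheithig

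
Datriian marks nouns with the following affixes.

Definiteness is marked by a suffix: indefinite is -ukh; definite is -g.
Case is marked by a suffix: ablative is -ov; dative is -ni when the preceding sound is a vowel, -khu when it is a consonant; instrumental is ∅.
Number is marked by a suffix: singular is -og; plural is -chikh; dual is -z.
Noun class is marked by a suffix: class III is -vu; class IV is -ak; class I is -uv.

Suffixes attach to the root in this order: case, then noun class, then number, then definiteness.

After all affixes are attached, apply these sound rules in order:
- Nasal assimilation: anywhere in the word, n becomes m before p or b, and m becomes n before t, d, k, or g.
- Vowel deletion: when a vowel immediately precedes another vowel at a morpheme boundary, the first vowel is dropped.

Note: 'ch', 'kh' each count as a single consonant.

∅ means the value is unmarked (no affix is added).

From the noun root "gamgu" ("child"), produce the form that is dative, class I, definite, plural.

gangunuvchikhg

Attach case dative -ni (after vowel 'u') → gamguni.
Attach noun class class I -uv → gamguniuv.
Attach number plural -chikh → gamguniuvchikh.
Attach definiteness definite -g → gamguniuvchikhg.
Apply nasal assimilation: gamguniuvchikhg → ganguniuvchikhg.
Apply vowel deletion: ganguniuvchikhg → gangunuvchikhg.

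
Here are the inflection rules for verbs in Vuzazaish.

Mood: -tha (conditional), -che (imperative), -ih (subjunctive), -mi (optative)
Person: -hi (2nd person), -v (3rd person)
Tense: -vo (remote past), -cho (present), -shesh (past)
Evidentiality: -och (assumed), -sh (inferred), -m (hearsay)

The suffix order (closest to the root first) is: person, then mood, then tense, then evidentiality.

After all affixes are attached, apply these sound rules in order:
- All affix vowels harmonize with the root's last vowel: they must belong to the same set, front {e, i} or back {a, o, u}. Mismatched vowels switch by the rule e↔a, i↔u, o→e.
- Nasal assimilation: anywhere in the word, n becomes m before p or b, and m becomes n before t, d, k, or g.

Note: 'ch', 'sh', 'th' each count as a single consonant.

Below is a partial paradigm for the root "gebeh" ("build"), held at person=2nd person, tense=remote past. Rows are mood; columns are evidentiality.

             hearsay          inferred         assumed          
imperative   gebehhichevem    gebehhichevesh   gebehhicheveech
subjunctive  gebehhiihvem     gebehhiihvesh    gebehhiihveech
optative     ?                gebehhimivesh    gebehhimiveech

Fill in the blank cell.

Attach person 2nd person -hi → gebehhi.
Attach mood optative -mi → gebehhimi.
Attach tense remote past -vo → gebehhimivo.
Attach evidentiality hearsay -m → gebehhimivom.
Apply vowel harmony: gebehhimivom → gebehhimivem.
Nasal assimilation: no change.

gebehhimivem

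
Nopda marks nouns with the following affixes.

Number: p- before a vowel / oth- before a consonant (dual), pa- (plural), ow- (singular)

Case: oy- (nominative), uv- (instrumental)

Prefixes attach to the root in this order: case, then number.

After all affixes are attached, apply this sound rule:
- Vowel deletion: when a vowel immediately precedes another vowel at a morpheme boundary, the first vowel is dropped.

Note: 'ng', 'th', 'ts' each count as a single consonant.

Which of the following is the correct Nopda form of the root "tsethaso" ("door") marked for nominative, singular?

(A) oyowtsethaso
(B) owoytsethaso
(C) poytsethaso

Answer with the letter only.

Attach case nominative oy- → oytsethaso.
Attach number singular ow- → owoytsethaso.
Vowel deletion: no change.
So the correct form is owoytsethaso, option (B).
(C) poytsethaso is wrong: it uses dual instead of singular for number.
(A) oyowtsethaso is wrong: it has the affixes in the wrong order.

B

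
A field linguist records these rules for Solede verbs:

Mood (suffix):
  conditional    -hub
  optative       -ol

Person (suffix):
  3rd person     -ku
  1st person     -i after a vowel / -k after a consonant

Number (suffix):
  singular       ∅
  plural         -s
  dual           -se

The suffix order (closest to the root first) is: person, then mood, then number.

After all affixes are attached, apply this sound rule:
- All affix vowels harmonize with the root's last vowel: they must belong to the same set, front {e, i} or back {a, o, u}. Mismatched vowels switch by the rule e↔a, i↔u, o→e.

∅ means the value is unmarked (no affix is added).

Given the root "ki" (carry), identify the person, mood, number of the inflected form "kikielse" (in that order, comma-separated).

Segment: ki-ku-ol-se.
person: -ku → 3rd person.
mood: -ol → optative.
number: -se → dual.

3rd person, optative, dual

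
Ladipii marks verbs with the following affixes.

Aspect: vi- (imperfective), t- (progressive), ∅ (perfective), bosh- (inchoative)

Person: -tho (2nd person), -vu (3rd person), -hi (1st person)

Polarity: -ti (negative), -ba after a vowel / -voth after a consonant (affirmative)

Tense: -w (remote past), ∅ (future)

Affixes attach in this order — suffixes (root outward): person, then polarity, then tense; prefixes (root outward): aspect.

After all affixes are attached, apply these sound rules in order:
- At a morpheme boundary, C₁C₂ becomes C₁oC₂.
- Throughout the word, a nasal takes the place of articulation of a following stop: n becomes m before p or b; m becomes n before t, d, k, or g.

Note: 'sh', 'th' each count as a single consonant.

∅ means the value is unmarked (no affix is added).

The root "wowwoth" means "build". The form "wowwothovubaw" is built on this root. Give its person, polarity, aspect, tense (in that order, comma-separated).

Segment: wowwoth-vu-ba-w.
person: -vu → 3rd person.
polarity: -ba/voth → affirmative.
aspect: ∅ → perfective.
tense: -w → remote past.

3rd person, affirmative, perfective, remote past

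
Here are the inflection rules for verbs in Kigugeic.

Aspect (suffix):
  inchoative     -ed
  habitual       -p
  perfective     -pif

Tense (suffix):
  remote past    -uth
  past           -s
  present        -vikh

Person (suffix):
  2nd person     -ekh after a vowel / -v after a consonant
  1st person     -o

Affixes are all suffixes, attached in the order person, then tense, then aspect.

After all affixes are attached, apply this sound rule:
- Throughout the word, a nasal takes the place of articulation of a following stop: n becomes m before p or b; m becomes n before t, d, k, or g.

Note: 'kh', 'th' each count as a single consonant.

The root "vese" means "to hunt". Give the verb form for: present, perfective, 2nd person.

Attach person 2nd person -ekh (after vowel 'e') → veseekh.
Attach tense present -vikh → veseekhvikh.
Attach aspect perfective -pif → veseekhvikhpif.
Nasal assimilation: no change.

veseekhvikhpif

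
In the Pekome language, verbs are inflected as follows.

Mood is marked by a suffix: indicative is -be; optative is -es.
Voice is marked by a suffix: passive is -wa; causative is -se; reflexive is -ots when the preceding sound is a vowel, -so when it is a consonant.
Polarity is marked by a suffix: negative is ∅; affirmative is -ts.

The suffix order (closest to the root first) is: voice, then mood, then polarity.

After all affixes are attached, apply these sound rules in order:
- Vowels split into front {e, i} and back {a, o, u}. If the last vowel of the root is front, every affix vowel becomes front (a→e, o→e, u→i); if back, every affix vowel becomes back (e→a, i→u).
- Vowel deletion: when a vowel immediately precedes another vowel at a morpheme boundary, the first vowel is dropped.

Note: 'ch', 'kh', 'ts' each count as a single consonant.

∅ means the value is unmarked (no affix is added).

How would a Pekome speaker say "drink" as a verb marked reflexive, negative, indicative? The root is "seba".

sebotsba

Attach voice reflexive -ots (after vowel 'a') → sebaots.
Attach mood indicative -be → sebaotsbe.
polarity = negative: zero marking, form stays sebaotsbe.
Apply vowel harmony: sebaotsbe → sebaotsba.
Apply vowel deletion: sebaotsba → sebotsba.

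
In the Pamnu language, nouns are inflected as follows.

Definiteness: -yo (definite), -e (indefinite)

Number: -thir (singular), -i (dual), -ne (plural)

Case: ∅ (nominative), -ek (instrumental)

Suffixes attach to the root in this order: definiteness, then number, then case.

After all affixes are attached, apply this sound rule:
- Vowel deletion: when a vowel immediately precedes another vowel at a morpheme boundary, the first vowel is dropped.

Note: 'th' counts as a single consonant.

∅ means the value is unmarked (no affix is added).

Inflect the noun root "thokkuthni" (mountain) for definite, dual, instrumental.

thokkuthniyek

Attach definiteness definite -yo → thokkuthniyo.
Attach number dual -i → thokkuthniyoi.
Attach case instrumental -ek → thokkuthniyoiek.
Apply vowel deletion: thokkuthniyoiek → thokkuthniyek.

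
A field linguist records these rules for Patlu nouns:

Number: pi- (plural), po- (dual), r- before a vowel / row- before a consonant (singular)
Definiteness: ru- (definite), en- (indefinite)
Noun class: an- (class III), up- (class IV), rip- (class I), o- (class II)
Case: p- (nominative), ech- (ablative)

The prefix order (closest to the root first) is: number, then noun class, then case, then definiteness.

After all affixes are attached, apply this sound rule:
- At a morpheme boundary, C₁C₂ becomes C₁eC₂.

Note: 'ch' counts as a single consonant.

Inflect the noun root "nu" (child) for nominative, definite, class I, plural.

Attach number plural pi- → pinu.
Attach noun class class I rip- → rippinu.
Attach case nominative p- → prippinu.
Attach definiteness definite ru- → ruprippinu.
Apply epenthesis: ruprippinu → ruperipepinu.

ruperipepinu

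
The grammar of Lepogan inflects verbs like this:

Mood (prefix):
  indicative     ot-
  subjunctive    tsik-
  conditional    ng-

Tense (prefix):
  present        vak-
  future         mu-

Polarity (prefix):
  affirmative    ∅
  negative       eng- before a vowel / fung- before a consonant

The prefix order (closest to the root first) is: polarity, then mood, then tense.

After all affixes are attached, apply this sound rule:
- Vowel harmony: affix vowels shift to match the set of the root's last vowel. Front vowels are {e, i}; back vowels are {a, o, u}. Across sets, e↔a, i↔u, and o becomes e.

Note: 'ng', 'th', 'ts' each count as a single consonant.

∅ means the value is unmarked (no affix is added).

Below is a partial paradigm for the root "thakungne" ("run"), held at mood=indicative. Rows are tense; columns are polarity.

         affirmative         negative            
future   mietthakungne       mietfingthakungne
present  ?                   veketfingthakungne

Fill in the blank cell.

veketthakungne

polarity = affirmative: zero marking, form stays thakungne.
Attach mood indicative ot- → otthakungne.
Attach tense present vak- → vakotthakungne.
Apply vowel harmony: vakotthakungne → veketthakungne.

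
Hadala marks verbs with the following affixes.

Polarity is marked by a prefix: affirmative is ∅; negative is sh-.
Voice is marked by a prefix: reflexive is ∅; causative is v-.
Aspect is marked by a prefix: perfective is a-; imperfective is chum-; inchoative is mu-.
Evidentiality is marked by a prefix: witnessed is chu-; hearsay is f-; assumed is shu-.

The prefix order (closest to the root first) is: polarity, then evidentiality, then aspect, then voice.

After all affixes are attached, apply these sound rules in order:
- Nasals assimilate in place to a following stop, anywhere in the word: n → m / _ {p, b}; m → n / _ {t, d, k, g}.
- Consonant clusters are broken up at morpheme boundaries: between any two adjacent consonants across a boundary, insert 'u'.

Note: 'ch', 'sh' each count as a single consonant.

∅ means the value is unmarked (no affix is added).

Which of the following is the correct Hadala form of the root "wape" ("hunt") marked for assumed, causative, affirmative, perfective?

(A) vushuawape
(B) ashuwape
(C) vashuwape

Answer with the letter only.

C

polarity = affirmative: zero marking, form stays wape.
Attach evidentiality assumed shu- → shuwape.
Attach aspect perfective a- → ashuwape.
Attach voice causative v- → vashuwape.
Nasal assimilation: no change.
Epenthesis: no change.
So the correct form is vashuwape, option (C).
(A) vushuawape is wrong: it has the affixes in the wrong order.
(B) ashuwape is wrong: it uses reflexive instead of causative for voice.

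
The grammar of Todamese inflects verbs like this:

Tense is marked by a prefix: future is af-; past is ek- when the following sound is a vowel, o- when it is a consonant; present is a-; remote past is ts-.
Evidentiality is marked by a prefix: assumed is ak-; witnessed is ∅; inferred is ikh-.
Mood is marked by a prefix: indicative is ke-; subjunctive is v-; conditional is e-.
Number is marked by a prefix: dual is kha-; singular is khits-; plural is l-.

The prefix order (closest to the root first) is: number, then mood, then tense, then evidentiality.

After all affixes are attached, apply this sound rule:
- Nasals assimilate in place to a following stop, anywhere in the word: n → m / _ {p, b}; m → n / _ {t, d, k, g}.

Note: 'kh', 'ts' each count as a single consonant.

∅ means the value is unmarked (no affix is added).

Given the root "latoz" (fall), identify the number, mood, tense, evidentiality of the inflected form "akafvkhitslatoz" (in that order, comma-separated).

Segment: ak-af-v-khits-latoz.
number: khits- → singular.
mood: v- → subjunctive.
tense: af- → future.
evidentiality: ak- → assumed.

singular, subjunctive, future, assumed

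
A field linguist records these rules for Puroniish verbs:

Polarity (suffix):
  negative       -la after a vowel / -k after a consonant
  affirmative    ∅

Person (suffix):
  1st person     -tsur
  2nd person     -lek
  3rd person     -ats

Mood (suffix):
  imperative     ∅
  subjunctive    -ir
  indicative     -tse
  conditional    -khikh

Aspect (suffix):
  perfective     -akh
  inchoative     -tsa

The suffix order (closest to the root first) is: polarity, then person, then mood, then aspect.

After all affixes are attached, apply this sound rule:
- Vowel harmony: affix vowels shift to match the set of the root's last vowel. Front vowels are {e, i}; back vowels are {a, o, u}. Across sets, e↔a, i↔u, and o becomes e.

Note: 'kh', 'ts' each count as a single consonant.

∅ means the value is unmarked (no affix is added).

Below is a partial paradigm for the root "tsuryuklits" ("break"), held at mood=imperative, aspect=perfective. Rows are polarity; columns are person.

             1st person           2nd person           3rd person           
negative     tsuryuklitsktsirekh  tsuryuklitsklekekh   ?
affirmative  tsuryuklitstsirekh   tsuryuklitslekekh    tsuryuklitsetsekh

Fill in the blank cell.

Attach polarity negative -k (after consonant 'ts') → tsuryuklitsk.
Attach person 3rd person -ats → tsuryuklitskats.
mood = imperative: zero marking, form stays tsuryuklitskats.
Attach aspect perfective -akh → tsuryuklitskatsakh.
Apply vowel harmony: tsuryuklitskatsakh → tsuryuklitsketsekh.

tsuryuklitsketsekh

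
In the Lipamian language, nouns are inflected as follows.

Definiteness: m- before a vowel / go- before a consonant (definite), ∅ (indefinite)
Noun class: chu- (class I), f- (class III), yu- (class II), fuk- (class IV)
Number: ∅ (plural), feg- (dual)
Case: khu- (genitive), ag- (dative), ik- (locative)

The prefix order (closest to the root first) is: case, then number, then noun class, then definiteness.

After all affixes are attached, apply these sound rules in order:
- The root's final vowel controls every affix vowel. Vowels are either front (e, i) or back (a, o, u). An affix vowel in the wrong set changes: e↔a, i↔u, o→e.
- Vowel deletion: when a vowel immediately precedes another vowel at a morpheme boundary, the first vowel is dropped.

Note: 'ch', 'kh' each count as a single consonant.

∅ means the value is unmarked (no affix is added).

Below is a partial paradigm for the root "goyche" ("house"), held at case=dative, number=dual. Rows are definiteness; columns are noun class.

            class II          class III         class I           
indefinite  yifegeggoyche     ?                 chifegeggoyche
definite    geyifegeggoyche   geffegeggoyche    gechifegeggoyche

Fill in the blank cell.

ffegeggoyche

Attach case dative ag- → aggoyche.
Attach number dual feg- → fegaggoyche.
Attach noun class class III f- → ffegaggoyche.
definiteness = indefinite: zero marking, form stays ffegaggoyche.
Apply vowel harmony: ffegaggoyche → ffegeggoyche.
Vowel deletion: no change.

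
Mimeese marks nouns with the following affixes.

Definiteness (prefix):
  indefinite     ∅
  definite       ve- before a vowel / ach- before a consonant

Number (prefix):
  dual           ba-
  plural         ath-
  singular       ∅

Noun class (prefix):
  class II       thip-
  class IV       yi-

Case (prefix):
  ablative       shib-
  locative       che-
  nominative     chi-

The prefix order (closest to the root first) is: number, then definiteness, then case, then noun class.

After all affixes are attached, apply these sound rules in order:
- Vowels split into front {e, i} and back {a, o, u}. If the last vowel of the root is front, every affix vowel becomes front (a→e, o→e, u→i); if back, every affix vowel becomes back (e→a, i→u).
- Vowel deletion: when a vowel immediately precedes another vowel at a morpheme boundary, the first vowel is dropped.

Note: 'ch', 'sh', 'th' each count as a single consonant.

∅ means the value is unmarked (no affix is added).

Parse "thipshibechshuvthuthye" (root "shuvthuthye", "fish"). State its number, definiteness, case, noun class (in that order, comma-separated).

singular, definite, ablative, class II

Segment: thip-shib-ach-shuvthuthye.
number: ∅ → singular.
definiteness: ve/ach- → definite.
case: shib- → ablative.
noun class: thip- → class II.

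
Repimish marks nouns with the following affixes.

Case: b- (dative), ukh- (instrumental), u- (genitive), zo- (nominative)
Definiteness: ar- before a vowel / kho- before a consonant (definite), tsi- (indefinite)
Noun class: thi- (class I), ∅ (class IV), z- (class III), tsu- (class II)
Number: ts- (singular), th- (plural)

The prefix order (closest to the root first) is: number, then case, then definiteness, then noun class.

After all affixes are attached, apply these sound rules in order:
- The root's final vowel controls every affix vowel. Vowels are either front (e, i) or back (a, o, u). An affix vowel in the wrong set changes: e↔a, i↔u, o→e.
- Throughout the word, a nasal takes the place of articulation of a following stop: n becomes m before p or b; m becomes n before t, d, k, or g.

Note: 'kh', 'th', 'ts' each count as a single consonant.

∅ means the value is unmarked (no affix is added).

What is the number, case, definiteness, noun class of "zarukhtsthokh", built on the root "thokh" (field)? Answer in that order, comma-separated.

Segment: z-ar-ukh-ts-thokh.
number: ts- → singular.
case: ukh- → instrumental.
definiteness: ar/kho- → definite.
noun class: z- → class III.

singular, instrumental, definite, class III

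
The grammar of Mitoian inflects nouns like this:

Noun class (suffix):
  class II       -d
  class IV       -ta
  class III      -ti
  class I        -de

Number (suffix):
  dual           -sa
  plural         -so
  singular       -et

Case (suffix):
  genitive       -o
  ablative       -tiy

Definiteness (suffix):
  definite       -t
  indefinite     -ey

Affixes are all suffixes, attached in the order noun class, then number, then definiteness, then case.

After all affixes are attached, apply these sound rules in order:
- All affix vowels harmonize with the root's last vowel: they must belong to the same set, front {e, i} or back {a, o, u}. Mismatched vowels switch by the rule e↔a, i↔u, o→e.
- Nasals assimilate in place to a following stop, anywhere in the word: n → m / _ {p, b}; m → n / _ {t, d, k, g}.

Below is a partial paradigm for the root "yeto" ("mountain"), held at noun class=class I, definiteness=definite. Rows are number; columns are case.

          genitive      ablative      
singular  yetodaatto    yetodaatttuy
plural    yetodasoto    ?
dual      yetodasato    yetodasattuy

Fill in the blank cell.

Attach noun class class I -de → yetode.
Attach number plural -so → yetodeso.
Attach definiteness definite -t → yetodesot.
Attach case ablative -tiy → yetodesottiy.
Apply vowel harmony: yetodesottiy → yetodasottuy.
Nasal assimilation: no change.

yetodasottuy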